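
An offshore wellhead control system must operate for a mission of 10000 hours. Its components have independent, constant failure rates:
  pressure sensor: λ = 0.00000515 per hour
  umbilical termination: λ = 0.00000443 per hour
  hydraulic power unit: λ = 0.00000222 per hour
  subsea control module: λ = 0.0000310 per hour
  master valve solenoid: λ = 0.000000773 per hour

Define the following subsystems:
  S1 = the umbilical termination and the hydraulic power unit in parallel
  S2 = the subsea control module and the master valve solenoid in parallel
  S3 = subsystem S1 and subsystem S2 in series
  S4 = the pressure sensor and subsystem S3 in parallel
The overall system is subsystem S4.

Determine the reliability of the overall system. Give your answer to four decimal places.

0.9998

R(pressure sensor) = exp(−0.00000515 × 10000) = 0.949804
R(umbilical termination) = exp(−0.00000443 × 10000) = 0.956667
R(hydraulic power unit) = exp(−0.00000222 × 10000) = 0.978045
R(subsea control module) = exp(−0.0000310 × 10000) = 0.733447
R(master valve solenoid) = exp(−0.000000773 × 10000) = 0.992300
Parallel (umbilical termination and hydraulic power unit): 1 − (1 − 0.956667)(1 − 0.978045) = 0.999049
Parallel (subsea control module and master valve solenoid): 1 − (1 − 0.733447)(1 − 0.992300) = 0.997948
Series ([0.999049] and [0.997948]): 0.999049 × 0.997948 = 0.996999
Parallel (pressure sensor and [0.996999]): 1 − (1 − 0.949804)(1 − 0.996999) = 0.9998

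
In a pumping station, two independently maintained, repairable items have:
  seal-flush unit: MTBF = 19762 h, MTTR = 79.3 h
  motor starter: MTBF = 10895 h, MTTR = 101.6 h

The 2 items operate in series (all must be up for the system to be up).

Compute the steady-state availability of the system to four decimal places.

A(seal-flush unit) = MTBF/(MTBF+MTTR) = 19762/(19762+79.3) = 0.996003
A(motor starter) = MTBF/(MTBF+MTTR) = 10895/(10895+101.6) = 0.990761
Series availability: 0.996003 × 0.990761 = 0.9868

0.9868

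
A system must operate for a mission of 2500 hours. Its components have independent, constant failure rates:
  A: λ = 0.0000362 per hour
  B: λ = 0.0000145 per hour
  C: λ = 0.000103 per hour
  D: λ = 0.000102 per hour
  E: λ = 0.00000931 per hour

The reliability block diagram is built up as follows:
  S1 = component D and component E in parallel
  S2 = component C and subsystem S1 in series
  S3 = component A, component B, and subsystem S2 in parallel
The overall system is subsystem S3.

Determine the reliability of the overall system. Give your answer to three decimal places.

0.999

R(A) = exp(−0.0000362 × 2500) = 0.91347
R(B) = exp(−0.0000145 × 2500) = 0.96440
R(C) = exp(−0.000103 × 2500) = 0.77298
R(D) = exp(−0.000102 × 2500) = 0.77492
R(E) = exp(−0.00000931 × 2500) = 0.97699
Parallel (D and E): 1 − (1 − 0.77492)(1 − 0.97699) = 0.99482
Series (C and [0.99482]): 0.77298 × 0.99482 = 0.76898
Parallel (A, B, and [0.76898]): 1 − (1 − 0.91347)(1 − 0.96440)(1 − 0.76898) = 0.999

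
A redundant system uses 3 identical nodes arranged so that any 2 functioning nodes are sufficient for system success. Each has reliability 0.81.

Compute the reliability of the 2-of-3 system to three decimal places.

0.905

R = Σ_{i=2}^{3} C(3,i) p^i (1−p)^{3−i} with p = 0.81
C(3,2)·0.81^2·0.19^1 = 0.37398
C(3,3)·0.81^3·0.19^0 = 0.53144
Sum = 0.905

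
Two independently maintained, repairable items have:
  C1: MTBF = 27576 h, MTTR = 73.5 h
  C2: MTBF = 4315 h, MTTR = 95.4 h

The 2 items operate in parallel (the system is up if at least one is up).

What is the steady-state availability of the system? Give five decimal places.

A(C1) = MTBF/(MTBF+MTTR) = 27576/(27576+73.5) = 0.997342
A(C2) = MTBF/(MTBF+MTTR) = 4315/(4315+95.4) = 0.978369
Parallel availability: 1 − (1 − 0.997342)(1 − 0.978369) = 0.99994

0.99994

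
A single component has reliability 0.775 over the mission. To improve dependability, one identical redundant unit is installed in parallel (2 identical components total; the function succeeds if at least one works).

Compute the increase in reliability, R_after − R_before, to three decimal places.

R_before = 0.775
R_after = 1 − (1 − 0.775)^2 = 0.949
ΔR = 0.949 − 0.775 = 0.174

0.174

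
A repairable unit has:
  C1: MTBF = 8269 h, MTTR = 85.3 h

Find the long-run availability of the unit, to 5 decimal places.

A(C1) = MTBF/(MTBF+MTTR) = 8269/(8269+85.3) = 0.98979

0.98979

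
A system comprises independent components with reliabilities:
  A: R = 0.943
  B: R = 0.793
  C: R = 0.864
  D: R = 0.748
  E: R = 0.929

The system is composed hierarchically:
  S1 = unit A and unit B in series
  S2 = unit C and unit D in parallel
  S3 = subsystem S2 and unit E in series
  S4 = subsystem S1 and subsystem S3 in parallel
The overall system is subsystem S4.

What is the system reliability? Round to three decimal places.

Series (A and B): 0.94300 × 0.79300 = 0.74780
Parallel (C and D): 1 − (1 − 0.86400)(1 − 0.74800) = 0.96573
Series ([0.96573] and E): 0.96573 × 0.92900 = 0.89716
Parallel ([0.74780] and [0.89716]): 1 − (1 − 0.74780)(1 − 0.89716) = 0.974

0.974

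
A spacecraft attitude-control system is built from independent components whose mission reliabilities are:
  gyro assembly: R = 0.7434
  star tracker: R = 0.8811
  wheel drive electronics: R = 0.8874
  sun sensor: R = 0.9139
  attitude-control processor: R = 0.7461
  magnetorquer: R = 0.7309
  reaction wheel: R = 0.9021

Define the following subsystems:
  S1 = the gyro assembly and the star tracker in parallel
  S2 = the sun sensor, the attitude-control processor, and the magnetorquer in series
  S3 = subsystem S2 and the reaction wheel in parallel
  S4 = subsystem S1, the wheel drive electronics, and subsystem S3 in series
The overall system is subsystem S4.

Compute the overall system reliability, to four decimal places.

0.8181

Parallel (gyro assembly and star tracker): 1 − (1 − 0.743400)(1 − 0.881100) = 0.969490
Series (sun sensor, attitude-control processor, and magnetorquer): 0.913900 × 0.746100 × 0.730900 = 0.498372
Parallel ([0.498372] and reaction wheel): 1 − (1 − 0.498372)(1 − 0.902100) = 0.950891
Series ([0.969490], wheel drive electronics, and [0.950891]): 0.969490 × 0.887400 × 0.950891 = 0.8181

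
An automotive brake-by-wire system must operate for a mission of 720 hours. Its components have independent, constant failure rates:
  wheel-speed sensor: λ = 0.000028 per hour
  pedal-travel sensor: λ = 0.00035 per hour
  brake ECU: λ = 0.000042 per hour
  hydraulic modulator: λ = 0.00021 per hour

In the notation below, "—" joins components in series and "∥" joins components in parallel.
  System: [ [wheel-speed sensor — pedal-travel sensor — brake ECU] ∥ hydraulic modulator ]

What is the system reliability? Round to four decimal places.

R(wheel-speed sensor) = exp(−0.000028 × 720) = 0.980042
R(pedal-travel sensor) = exp(−0.00035 × 720) = 0.777245
R(brake ECU) = exp(−0.000042 × 720) = 0.970213
R(hydraulic modulator) = exp(−0.00021 × 720) = 0.859676
Series (wheel-speed sensor, pedal-travel sensor, and brake ECU): 0.980042 × 0.777245 × 0.970213 = 0.739043
Parallel ([0.739043] and hydraulic modulator): 1 − (1 − 0.739043)(1 − 0.859676) = 0.9634

0.9634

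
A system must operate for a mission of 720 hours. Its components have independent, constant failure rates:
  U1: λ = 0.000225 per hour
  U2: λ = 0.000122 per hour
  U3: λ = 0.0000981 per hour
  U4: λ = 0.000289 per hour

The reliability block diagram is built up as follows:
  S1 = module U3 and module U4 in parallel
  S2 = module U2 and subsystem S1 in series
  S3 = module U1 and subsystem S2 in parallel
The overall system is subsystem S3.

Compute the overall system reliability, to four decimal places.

R(U1) = exp(−0.000225 × 720) = 0.850441
R(U2) = exp(−0.000122 × 720) = 0.915907
R(U3) = exp(−0.0000981 × 720) = 0.931805
R(U4) = exp(−0.000289 × 720) = 0.812142
Parallel (U3 and U4): 1 − (1 − 0.931805)(1 − 0.812142) = 0.987189
Series (U2 and [0.987189]): 0.915907 × 0.987189 = 0.904173
Parallel (U1 and [0.904173]): 1 − (1 − 0.850441)(1 − 0.904173) = 0.9857

0.9857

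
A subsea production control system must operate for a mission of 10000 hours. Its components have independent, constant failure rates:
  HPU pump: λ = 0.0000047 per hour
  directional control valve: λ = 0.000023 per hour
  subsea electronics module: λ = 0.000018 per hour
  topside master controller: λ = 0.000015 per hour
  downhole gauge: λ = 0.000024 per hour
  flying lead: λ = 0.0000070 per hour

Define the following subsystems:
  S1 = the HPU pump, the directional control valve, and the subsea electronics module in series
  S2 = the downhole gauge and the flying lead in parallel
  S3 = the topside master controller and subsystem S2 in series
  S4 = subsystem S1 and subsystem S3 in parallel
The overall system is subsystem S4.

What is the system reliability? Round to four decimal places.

R(HPU pump) = exp(−0.0000047 × 10000) = 0.954087
R(directional control valve) = exp(−0.000023 × 10000) = 0.794534
R(subsea electronics module) = exp(−0.000018 × 10000) = 0.835270
R(topside master controller) = exp(−0.000015 × 10000) = 0.860708
R(downhole gauge) = exp(−0.000024 × 10000) = 0.786628
R(flying lead) = exp(−0.0000070 × 10000) = 0.932394
Series (HPU pump, directional control valve, and subsea electronics module): 0.954087 × 0.794534 × 0.835270 = 0.633180
Parallel (downhole gauge and flying lead): 1 − (1 − 0.786628)(1 − 0.932394) = 0.985575
Series (topside master controller and [0.985575]): 0.860708 × 0.985575 = 0.848292
Parallel ([0.633180] and [0.848292]): 1 − (1 − 0.633180)(1 − 0.848292) = 0.9444

0.9444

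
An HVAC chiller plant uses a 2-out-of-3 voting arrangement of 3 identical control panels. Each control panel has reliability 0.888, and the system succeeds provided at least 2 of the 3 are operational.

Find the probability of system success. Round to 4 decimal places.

0.9652

R = Σ_{i=2}^{3} C(3,i) p^i (1−p)^{3−i} with p = 0.888
C(3,2)·0.888^2·0.112^1 = 0.264951
C(3,3)·0.888^3·0.112^0 = 0.700227
Sum = 0.9652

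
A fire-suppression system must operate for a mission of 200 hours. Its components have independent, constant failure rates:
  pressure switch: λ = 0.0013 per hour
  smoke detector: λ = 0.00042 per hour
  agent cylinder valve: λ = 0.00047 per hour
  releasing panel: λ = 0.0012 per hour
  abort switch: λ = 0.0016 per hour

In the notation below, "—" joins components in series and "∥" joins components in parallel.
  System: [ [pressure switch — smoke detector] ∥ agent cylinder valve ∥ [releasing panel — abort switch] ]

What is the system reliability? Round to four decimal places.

0.9888

R(pressure switch) = exp(−0.0013 × 200) = 0.771052
R(smoke detector) = exp(−0.00042 × 200) = 0.919431
R(agent cylinder valve) = exp(−0.00047 × 200) = 0.910283
R(releasing panel) = exp(−0.0012 × 200) = 0.786628
R(abort switch) = exp(−0.0016 × 200) = 0.726149
Series (pressure switch and smoke detector): 0.771052 × 0.919431 = 0.708929
Series (releasing panel and abort switch): 0.786628 × 0.726149 = 0.571209
Parallel ([0.708929], agent cylinder valve, and [0.571209]): 1 − (1 − 0.708929)(1 − 0.910283)(1 − 0.571209) = 0.9888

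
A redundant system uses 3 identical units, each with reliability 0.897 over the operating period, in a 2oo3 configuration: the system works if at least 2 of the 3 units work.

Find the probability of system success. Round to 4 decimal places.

R = Σ_{i=2}^{3} C(3,i) p^i (1−p)^{3−i} with p = 0.897
C(3,2)·0.897^2·0.103^1 = 0.248624
C(3,3)·0.897^3·0.103^0 = 0.721734
Sum = 0.9704

0.9704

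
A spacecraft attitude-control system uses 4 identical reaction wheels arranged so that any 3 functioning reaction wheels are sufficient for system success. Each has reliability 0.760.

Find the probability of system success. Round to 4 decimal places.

R = Σ_{i=3}^{4} C(4,i) p^i (1−p)^{4−i} with p = 0.760
C(4,3)·0.760^3·0.240^1 = 0.421417
C(4,4)·0.760^4·0.240^0 = 0.333622
Sum = 0.7550

0.7550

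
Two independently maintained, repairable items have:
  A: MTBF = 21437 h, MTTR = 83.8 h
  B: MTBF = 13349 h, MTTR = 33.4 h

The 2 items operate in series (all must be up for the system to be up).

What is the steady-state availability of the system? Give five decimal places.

0.99362

A(A) = MTBF/(MTBF+MTTR) = 21437/(21437+83.8) = 0.996106
A(B) = MTBF/(MTBF+MTTR) = 13349/(13349+33.4) = 0.997504
Series availability: 0.996106 × 0.997504 = 0.99362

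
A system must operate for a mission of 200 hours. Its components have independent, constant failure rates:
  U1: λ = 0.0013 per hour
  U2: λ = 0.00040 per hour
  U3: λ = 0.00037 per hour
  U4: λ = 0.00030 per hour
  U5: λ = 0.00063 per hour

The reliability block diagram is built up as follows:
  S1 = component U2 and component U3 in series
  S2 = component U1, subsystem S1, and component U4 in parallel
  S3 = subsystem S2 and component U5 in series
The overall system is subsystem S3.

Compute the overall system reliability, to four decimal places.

0.8799

R(U1) = exp(−0.0013 × 200) = 0.771052
R(U2) = exp(−0.00040 × 200) = 0.923116
R(U3) = exp(−0.00037 × 200) = 0.928672
R(U4) = exp(−0.00030 × 200) = 0.941765
R(U5) = exp(−0.00063 × 200) = 0.881615
Series (U2 and U3): 0.923116 × 0.928672 = 0.857272
Parallel (U1, [0.857272], and U4): 1 − (1 − 0.771052)(1 − 0.857272)(1 − 0.941765) = 0.998097
Series ([0.998097] and U5): 0.998097 × 0.881615 = 0.8799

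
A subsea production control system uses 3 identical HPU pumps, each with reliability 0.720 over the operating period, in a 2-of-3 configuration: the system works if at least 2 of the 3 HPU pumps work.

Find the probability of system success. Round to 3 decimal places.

R = Σ_{i=2}^{3} C(3,i) p^i (1−p)^{3−i} with p = 0.720
C(3,2)·0.720^2·0.280^1 = 0.43546
C(3,3)·0.720^3·0.280^0 = 0.37325
Sum = 0.809

0.809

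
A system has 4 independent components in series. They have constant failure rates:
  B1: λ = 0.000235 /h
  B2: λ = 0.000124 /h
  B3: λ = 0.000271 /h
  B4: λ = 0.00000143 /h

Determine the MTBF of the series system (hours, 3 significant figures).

Series of exponential components: λ_sys = Σ λ_i
λ_sys = 0.000235 + 0.000124 + 0.000271 + 0.00000143 = 6.3143e-04 /h
MTBF = 1 / λ_sys = 1580 h

1580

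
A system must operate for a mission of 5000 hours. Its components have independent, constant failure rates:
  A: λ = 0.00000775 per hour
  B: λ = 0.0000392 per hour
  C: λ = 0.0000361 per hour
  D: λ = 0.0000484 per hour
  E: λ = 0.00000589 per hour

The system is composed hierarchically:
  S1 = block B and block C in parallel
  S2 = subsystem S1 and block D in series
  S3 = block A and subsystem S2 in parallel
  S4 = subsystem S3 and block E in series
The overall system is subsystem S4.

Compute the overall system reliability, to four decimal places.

0.9622

R(A) = exp(−0.00000775 × 5000) = 0.961991
R(B) = exp(−0.0000392 × 5000) = 0.822012
R(C) = exp(−0.0000361 × 5000) = 0.834853
R(D) = exp(−0.0000484 × 5000) = 0.785056
R(E) = exp(−0.00000589 × 5000) = 0.970979
Parallel (B and C): 1 − (1 − 0.822012)(1 − 0.834853) = 0.970606
Series ([0.970606] and D): 0.970606 × 0.785056 = 0.761980
Parallel (A and [0.761980]): 1 − (1 − 0.961991)(1 − 0.761980) = 0.990953
Series ([0.990953] and E): 0.990953 × 0.970979 = 0.9622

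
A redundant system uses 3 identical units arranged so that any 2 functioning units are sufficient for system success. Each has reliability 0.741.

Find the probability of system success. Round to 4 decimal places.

R = Σ_{i=2}^{3} C(3,i) p^i (1−p)^{3−i} with p = 0.741
C(3,2)·0.741^2·0.259^1 = 0.426636
C(3,3)·0.741^3·0.259^0 = 0.406869
Sum = 0.8335

0.8335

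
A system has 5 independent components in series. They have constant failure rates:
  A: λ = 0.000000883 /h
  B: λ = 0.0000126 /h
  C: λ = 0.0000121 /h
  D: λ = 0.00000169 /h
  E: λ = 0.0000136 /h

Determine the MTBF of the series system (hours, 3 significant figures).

24500

Series of exponential components: λ_sys = Σ λ_i
λ_sys = 0.000000883 + 0.0000126 + 0.0000121 + 0.00000169 + 0.0000136 = 4.0873e-05 /h
MTBF = 1 / λ_sys = 24500 h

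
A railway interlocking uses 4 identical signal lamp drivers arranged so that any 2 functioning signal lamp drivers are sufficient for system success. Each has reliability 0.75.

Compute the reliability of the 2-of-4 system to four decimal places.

R = Σ_{i=2}^{4} C(4,i) p^i (1−p)^{4−i} with p = 0.75
C(4,2)·0.75^2·0.25^2 = 0.210938
C(4,3)·0.75^3·0.25^1 = 0.421875
C(4,4)·0.75^4·0.25^0 = 0.316406
Sum = 0.9492

0.9492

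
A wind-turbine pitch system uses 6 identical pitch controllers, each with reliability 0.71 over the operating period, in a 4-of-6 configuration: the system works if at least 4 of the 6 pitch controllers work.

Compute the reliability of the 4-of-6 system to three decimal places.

R = Σ_{i=4}^{6} C(6,i) p^i (1−p)^{6−i} with p = 0.71
C(6,4)·0.71^4·0.29^2 = 0.32057
C(6,5)·0.71^5·0.29^1 = 0.31394
C(6,6)·0.71^6·0.29^0 = 0.12810
Sum = 0.763

0.763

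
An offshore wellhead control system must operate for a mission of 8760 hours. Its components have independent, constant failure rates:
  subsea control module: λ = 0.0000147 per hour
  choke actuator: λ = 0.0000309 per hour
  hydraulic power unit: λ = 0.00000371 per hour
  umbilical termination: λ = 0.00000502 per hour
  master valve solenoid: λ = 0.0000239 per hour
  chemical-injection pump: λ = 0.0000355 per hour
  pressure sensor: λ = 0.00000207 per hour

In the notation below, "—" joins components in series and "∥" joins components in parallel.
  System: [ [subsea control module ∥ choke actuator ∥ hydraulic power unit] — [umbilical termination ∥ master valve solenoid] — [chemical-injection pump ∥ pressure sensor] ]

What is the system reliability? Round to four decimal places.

R(subsea control module) = exp(−0.0000147 × 8760) = 0.879174
R(choke actuator) = exp(−0.0000309 × 8760) = 0.762858
R(hydraulic power unit) = exp(−0.00000371 × 8760) = 0.968023
R(umbilical termination) = exp(−0.00000502 × 8760) = 0.956978
R(master valve solenoid) = exp(−0.0000239 × 8760) = 0.811100
R(chemical-injection pump) = exp(−0.0000355 × 8760) = 0.732729
R(pressure sensor) = exp(−0.00000207 × 8760) = 0.982030
Parallel (subsea control module, choke actuator, and hydraulic power unit): 1 − (1 − 0.879174)(1 − 0.762858)(1 − 0.968023) = 0.999084
Parallel (umbilical termination and master valve solenoid): 1 − (1 − 0.956978)(1 − 0.811100) = 0.991873
Parallel (chemical-injection pump and pressure sensor): 1 − (1 − 0.732729)(1 − 0.982030) = 0.995197
Series ([0.999084], [0.991873], and [0.995197]): 0.999084 × 0.991873 × 0.995197 = 0.9862

0.9862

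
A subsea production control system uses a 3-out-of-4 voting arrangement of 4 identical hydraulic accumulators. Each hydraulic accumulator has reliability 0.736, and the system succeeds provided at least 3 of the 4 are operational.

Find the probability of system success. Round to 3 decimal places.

0.714

R = Σ_{i=3}^{4} C(4,i) p^i (1−p)^{4−i} with p = 0.736
C(4,3)·0.736^3·0.264^1 = 0.42101
C(4,4)·0.736^4·0.264^0 = 0.29343
Sum = 0.714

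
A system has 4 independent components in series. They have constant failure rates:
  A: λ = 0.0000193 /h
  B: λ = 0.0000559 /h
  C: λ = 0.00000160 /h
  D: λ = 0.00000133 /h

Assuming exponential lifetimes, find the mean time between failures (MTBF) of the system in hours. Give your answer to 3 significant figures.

Series of exponential components: λ_sys = Σ λ_i
λ_sys = 0.0000193 + 0.0000559 + 0.00000160 + 0.00000133 = 7.8130e-05 /h
MTBF = 1 / λ_sys = 12800 h

12800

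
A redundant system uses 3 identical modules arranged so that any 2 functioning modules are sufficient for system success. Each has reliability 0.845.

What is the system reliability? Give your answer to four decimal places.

0.9354

R = Σ_{i=2}^{3} C(3,i) p^i (1−p)^{3−i} with p = 0.845
C(3,2)·0.845^2·0.155^1 = 0.332022
C(3,3)·0.845^3·0.155^0 = 0.603351
Sum = 0.9354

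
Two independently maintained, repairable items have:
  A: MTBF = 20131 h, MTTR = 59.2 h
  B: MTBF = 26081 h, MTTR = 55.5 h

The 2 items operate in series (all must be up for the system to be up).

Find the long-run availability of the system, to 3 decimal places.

0.995

A(A) = MTBF/(MTBF+MTTR) = 20131/(20131+59.2) = 0.997068
A(B) = MTBF/(MTBF+MTTR) = 26081/(26081+55.5) = 0.997877
Series availability: 0.997068 × 0.997877 = 0.995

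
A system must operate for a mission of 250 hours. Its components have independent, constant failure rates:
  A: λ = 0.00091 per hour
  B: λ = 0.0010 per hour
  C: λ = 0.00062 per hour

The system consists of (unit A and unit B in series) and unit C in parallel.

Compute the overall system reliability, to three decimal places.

0.945

R(A) = exp(−0.00091 × 250) = 0.79652
R(B) = exp(−0.0010 × 250) = 0.77880
R(C) = exp(−0.00062 × 250) = 0.85642
Series (A and B): 0.79652 × 0.77880 = 0.62033
Parallel ([0.62033] and C): 1 − (1 − 0.62033)(1 − 0.85642) = 0.945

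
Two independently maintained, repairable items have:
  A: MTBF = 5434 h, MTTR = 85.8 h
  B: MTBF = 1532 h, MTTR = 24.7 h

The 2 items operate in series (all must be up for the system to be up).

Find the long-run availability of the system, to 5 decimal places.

A(A) = MTBF/(MTBF+MTTR) = 5434/(5434+85.8) = 0.984456
A(B) = MTBF/(MTBF+MTTR) = 1532/(1532+24.7) = 0.984133
Series availability: 0.984456 × 0.984133 = 0.96884

0.96884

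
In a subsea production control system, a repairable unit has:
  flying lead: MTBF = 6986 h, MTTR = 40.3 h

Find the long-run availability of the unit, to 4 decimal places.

A(flying lead) = MTBF/(MTBF+MTTR) = 6986/(6986+40.3) = 0.9943

0.9943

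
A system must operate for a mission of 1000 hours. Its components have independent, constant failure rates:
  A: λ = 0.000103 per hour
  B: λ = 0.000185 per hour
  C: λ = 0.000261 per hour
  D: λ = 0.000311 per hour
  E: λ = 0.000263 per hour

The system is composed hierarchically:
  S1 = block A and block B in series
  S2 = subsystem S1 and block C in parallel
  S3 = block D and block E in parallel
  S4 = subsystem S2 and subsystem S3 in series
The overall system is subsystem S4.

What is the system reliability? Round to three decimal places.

R(A) = exp(−0.000103 × 1000) = 0.90213
R(B) = exp(−0.000185 × 1000) = 0.83110
R(C) = exp(−0.000261 × 1000) = 0.77028
R(D) = exp(−0.000311 × 1000) = 0.73271
R(E) = exp(−0.000263 × 1000) = 0.76874
Series (A and B): 0.90213 × 0.83110 = 0.74976
Parallel ([0.74976] and C): 1 − (1 − 0.74976)(1 − 0.77028) = 0.94251
Parallel (D and E): 1 − (1 − 0.73271)(1 − 0.76874) = 0.93819
Series ([0.94251] and [0.93819]): 0.94251 × 0.93819 = 0.884

0.884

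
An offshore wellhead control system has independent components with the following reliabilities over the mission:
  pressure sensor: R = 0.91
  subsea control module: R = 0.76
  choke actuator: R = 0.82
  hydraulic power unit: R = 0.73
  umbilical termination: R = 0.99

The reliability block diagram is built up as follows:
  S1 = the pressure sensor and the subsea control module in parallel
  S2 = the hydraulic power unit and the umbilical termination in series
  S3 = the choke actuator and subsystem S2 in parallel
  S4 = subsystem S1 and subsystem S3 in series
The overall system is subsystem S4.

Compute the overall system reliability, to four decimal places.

0.9296

Parallel (pressure sensor and subsea control module): 1 − (1 − 0.910000)(1 − 0.760000) = 0.978400
Series (hydraulic power unit and umbilical termination): 0.730000 × 0.990000 = 0.722700
Parallel (choke actuator and [0.722700]): 1 − (1 − 0.820000)(1 − 0.722700) = 0.950086
Series ([0.978400] and [0.950086]): 0.978400 × 0.950086 = 0.9296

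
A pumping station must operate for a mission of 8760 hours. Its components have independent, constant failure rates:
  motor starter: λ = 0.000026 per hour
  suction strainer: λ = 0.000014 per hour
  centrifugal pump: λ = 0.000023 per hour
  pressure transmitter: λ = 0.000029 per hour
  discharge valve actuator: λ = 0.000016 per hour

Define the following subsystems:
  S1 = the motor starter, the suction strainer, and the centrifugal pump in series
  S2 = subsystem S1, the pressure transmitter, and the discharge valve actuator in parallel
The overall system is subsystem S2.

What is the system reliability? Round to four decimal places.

0.9876

R(motor starter) = exp(−0.000026 × 8760) = 0.796315
R(suction strainer) = exp(−0.000014 × 8760) = 0.884582
R(centrifugal pump) = exp(−0.000023 × 8760) = 0.817520
R(pressure transmitter) = exp(−0.000029 × 8760) = 0.775661
R(discharge valve actuator) = exp(−0.000016 × 8760) = 0.869219
Series (motor starter, suction strainer, and centrifugal pump): 0.796315 × 0.884582 × 0.817520 = 0.575866
Parallel ([0.575866], pressure transmitter, and discharge valve actuator): 1 − (1 − 0.575866)(1 − 0.775661)(1 − 0.869219) = 0.9876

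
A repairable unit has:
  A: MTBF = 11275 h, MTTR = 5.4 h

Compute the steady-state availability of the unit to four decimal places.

A(A) = MTBF/(MTBF+MTTR) = 11275/(11275+5.4) = 0.9995

0.9995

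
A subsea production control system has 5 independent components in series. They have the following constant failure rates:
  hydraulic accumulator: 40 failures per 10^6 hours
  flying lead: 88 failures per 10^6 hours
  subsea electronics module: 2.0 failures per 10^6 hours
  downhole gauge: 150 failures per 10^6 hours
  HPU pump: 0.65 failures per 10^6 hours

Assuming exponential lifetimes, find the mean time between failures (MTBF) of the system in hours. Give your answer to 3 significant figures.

3560

Series of exponential components: λ_sys = Σ λ_i
λ_sys = 0.000040 + 0.000088 + 0.0000020 + 0.00015 + 0.00000065 = 2.8065e-04 /h
MTBF = 1 / λ_sys = 3560 h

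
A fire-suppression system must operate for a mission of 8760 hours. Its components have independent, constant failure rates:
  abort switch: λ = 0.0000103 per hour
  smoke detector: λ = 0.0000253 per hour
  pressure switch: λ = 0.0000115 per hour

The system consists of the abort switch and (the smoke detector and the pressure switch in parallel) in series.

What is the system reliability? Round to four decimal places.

0.8963

R(abort switch) = exp(−0.0000103 × 8760) = 0.913723
R(smoke detector) = exp(−0.0000253 × 8760) = 0.801213
R(pressure switch) = exp(−0.0000115 × 8760) = 0.904168
Parallel (smoke detector and pressure switch): 1 − (1 − 0.801213)(1 − 0.904168) = 0.980950
Series (abort switch and [0.980950]): 0.913723 × 0.980950 = 0.8963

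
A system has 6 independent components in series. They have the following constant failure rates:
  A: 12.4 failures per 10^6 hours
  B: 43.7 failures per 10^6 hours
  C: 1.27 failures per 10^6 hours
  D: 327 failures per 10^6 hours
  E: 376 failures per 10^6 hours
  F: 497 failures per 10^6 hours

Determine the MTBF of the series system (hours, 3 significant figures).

Series of exponential components: λ_sys = Σ λ_i
λ_sys = 0.0000124 + 0.0000437 + 0.00000127 + 0.000327 + 0.000376 + 0.000497 = 1.2574e-03 /h
MTBF = 1 / λ_sys = 795 h

795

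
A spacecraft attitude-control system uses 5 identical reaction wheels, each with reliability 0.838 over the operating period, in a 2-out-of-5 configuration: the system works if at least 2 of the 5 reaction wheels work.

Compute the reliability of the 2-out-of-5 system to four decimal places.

R = Σ_{i=2}^{5} C(5,i) p^i (1−p)^{5−i} with p = 0.838
C(5,2)·0.838^2·0.162^3 = 0.029856
C(5,3)·0.838^3·0.162^2 = 0.154441
C(5,4)·0.838^4·0.162^1 = 0.399449
C(5,5)·0.838^5·0.162^0 = 0.413257
Sum = 0.9970

0.9970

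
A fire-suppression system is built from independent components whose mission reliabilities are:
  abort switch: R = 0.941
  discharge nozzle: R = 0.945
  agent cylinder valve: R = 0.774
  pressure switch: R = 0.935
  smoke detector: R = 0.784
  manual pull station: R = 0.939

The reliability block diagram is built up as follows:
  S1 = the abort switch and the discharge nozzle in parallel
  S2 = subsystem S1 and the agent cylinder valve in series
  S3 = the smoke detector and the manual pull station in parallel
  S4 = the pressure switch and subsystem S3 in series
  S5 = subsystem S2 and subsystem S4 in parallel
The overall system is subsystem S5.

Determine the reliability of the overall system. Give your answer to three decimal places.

Parallel (abort switch and discharge nozzle): 1 − (1 − 0.94100)(1 − 0.94500) = 0.99676
Series ([0.99676] and agent cylinder valve): 0.99676 × 0.77400 = 0.77149
Parallel (smoke detector and manual pull station): 1 − (1 − 0.78400)(1 − 0.93900) = 0.98682
Series (pressure switch and [0.98682]): 0.93500 × 0.98682 = 0.92268
Parallel ([0.77149] and [0.92268]): 1 − (1 − 0.77149)(1 − 0.92268) = 0.982

0.982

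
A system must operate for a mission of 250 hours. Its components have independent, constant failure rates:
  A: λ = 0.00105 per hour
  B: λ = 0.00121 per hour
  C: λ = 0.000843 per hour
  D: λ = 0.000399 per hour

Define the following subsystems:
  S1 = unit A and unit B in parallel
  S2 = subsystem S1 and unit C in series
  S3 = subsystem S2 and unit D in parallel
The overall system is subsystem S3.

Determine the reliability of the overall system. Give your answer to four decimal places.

R(A) = exp(−0.00105 × 250) = 0.769126
R(B) = exp(−0.00121 × 250) = 0.738968
R(C) = exp(−0.000843 × 250) = 0.809977
R(D) = exp(−0.000399 × 250) = 0.905064
Parallel (A and B): 1 − (1 − 0.769126)(1 − 0.738968) = 0.939734
Series ([0.939734] and C): 0.939734 × 0.809977 = 0.761163
Parallel ([0.761163] and D): 1 − (1 − 0.761163)(1 − 0.905064) = 0.9773

0.9773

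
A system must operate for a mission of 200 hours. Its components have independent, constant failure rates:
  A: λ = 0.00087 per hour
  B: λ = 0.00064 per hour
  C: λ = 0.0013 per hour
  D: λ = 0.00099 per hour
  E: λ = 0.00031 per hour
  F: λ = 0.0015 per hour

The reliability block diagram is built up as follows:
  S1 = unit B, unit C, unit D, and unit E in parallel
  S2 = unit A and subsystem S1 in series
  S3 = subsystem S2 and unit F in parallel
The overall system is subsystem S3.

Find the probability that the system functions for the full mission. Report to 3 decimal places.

0.959

R(A) = exp(−0.00087 × 200) = 0.84030
R(B) = exp(−0.00064 × 200) = 0.87985
R(C) = exp(−0.0013 × 200) = 0.77105
R(D) = exp(−0.00099 × 200) = 0.82037
R(E) = exp(−0.00031 × 200) = 0.93988
R(F) = exp(−0.0015 × 200) = 0.74082
Parallel (B, C, D, and E): 1 − (1 − 0.87985)(1 − 0.77105)(1 − 0.82037)(1 − 0.93988) = 0.99970
Series (A and [0.99970]): 0.84030 × 0.99970 = 0.84005
Parallel ([0.84005] and F): 1 − (1 − 0.84005)(1 − 0.74082) = 0.959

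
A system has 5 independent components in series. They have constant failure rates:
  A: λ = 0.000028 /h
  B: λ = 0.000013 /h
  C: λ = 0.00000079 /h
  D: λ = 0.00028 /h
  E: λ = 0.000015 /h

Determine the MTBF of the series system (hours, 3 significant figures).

Series of exponential components: λ_sys = Σ λ_i
λ_sys = 0.000028 + 0.000013 + 0.00000079 + 0.00028 + 0.000015 = 3.3679e-04 /h
MTBF = 1 / λ_sys = 2970 h

2970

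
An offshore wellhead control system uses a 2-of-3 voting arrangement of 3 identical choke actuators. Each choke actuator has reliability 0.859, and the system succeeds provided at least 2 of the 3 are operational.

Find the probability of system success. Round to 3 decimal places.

R = Σ_{i=2}^{3} C(3,i) p^i (1−p)^{3−i} with p = 0.859
C(3,2)·0.859^2·0.141^1 = 0.31212
C(3,3)·0.859^3·0.141^0 = 0.63384
Sum = 0.946

0.946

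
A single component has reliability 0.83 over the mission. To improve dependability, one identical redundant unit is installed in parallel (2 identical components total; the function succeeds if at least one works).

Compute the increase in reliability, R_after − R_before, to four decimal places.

R_before = 0.83
R_after = 1 − (1 − 0.83)^2 = 0.9711
ΔR = 0.9711 − 0.83 = 0.1411

0.1411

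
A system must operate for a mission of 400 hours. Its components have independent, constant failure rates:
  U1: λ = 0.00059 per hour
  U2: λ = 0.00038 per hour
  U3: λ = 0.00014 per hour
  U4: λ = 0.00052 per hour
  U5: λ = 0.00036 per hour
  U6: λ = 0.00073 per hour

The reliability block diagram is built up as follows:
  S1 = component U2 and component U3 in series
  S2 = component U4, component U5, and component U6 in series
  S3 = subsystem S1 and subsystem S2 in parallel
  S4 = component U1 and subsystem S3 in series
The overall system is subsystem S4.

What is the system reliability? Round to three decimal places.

0.719

R(U1) = exp(−0.00059 × 400) = 0.78978
R(U2) = exp(−0.00038 × 400) = 0.85899
R(U3) = exp(−0.00014 × 400) = 0.94554
R(U4) = exp(−0.00052 × 400) = 0.81221
R(U5) = exp(−0.00036 × 400) = 0.86589
R(U6) = exp(−0.00073 × 400) = 0.74677
Series (U2 and U3): 0.85899 × 0.94554 = 0.81221
Series (U4, U5, and U6): 0.81221 × 0.86589 × 0.74677 = 0.52519
Parallel ([0.81221] and [0.52519]): 1 − (1 − 0.81221)(1 − 0.52519) = 0.91084
Series (U1 and [0.91084]): 0.78978 × 0.91084 = 0.719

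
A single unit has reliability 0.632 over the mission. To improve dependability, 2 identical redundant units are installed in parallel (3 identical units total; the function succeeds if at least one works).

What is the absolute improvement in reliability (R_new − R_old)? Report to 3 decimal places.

R_before = 0.632
R_after = 1 − (1 − 0.632)^3 = 0.950
ΔR = 0.950 − 0.632 = 0.318

0.318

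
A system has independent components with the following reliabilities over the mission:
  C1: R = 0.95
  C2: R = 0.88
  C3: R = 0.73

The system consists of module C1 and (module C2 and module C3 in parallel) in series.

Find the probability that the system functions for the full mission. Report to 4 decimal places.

Parallel (C2 and C3): 1 − (1 − 0.880000)(1 − 0.730000) = 0.967600
Series (C1 and [0.967600]): 0.950000 × 0.967600 = 0.9192

0.9192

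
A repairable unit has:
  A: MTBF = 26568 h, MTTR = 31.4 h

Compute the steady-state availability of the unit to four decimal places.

A(A) = MTBF/(MTBF+MTTR) = 26568/(26568+31.4) = 0.9988

0.9988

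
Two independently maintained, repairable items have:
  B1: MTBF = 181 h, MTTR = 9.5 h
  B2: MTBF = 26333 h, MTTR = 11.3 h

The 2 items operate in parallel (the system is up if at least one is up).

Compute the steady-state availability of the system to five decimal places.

A(B1) = MTBF/(MTBF+MTTR) = 181/(181+9.5) = 0.950131
A(B2) = MTBF/(MTBF+MTTR) = 26333/(26333+11.3) = 0.999571
Parallel availability: 1 − (1 − 0.950131)(1 − 0.999571) = 0.99998

0.99998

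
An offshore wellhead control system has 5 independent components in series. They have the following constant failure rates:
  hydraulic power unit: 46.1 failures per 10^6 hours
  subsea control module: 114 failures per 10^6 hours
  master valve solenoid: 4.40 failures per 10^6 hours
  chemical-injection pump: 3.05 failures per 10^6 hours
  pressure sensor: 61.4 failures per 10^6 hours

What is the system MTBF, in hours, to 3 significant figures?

4370

Series of exponential components: λ_sys = Σ λ_i
λ_sys = 0.0000461 + 0.000114 + 0.00000440 + 0.00000305 + 0.0000614 = 2.2895e-04 /h
MTBF = 1 / λ_sys = 4370 h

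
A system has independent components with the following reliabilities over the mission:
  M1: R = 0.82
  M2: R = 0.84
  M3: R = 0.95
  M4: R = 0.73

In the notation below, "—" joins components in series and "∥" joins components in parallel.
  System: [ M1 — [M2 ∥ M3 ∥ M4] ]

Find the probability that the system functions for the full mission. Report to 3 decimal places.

Parallel (M2, M3, and M4): 1 − (1 − 0.84000)(1 − 0.95000)(1 − 0.73000) = 0.99784
Series (M1 and [0.99784]): 0.82000 × 0.99784 = 0.818

0.818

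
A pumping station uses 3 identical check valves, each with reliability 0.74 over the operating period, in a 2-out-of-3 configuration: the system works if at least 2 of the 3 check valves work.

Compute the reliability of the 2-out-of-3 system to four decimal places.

R = Σ_{i=2}^{3} C(3,i) p^i (1−p)^{3−i} with p = 0.74
C(3,2)·0.74^2·0.26^1 = 0.427128
C(3,3)·0.74^3·0.26^0 = 0.405224
Sum = 0.8324

0.8324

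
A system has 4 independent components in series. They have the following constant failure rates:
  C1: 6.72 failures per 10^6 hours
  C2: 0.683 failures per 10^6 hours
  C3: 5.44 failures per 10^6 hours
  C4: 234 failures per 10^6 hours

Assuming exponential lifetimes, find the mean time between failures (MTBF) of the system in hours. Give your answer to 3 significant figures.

4050

Series of exponential components: λ_sys = Σ λ_i
λ_sys = 0.00000672 + 0.000000683 + 0.00000544 + 0.000234 = 2.4684e-04 /h
MTBF = 1 / λ_sys = 4050 h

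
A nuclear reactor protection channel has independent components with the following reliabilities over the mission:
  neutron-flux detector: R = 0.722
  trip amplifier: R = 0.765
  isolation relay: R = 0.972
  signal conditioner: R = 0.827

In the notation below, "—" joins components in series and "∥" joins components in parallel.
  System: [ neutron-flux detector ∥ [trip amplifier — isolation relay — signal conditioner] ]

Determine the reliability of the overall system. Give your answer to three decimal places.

Series (trip amplifier, isolation relay, and signal conditioner): 0.76500 × 0.97200 × 0.82700 = 0.61494
Parallel (neutron-flux detector and [0.61494]): 1 − (1 − 0.72200)(1 − 0.61494) = 0.893

0.893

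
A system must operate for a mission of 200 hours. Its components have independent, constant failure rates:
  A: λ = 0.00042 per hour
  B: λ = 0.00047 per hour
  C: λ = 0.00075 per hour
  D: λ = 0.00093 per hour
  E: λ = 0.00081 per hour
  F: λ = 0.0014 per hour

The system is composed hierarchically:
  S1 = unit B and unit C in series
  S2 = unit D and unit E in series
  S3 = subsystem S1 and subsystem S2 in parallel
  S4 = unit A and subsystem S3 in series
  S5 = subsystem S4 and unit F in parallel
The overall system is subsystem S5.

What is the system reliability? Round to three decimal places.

0.966

R(A) = exp(−0.00042 × 200) = 0.91943
R(B) = exp(−0.00047 × 200) = 0.91028
R(C) = exp(−0.00075 × 200) = 0.86071
R(D) = exp(−0.00093 × 200) = 0.83027
R(E) = exp(−0.00081 × 200) = 0.85044
R(F) = exp(−0.0014 × 200) = 0.75578
Series (B and C): 0.91028 × 0.86071 = 0.78349
Series (D and E): 0.83027 × 0.85044 = 0.70609
Parallel ([0.78349] and [0.70609]): 1 − (1 − 0.78349)(1 − 0.70609) = 0.93637
Series (A and [0.93637]): 0.91943 × 0.93637 = 0.86093
Parallel ([0.86093] and F): 1 − (1 − 0.86093)(1 − 0.75578) = 0.966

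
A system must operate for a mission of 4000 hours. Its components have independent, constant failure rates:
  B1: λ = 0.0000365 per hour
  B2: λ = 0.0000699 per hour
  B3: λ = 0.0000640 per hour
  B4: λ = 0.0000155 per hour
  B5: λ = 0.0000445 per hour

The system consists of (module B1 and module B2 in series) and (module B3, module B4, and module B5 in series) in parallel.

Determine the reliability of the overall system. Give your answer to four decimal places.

0.8645

R(B1) = exp(−0.0000365 × 4000) = 0.864158
R(B2) = exp(−0.0000699 × 4000) = 0.756086
R(B3) = exp(−0.0000640 × 4000) = 0.774142
R(B4) = exp(−0.0000155 × 4000) = 0.939883
R(B5) = exp(−0.0000445 × 4000) = 0.836942
Series (B1 and B2): 0.864158 × 0.756086 = 0.653378
Series (B3, B4, and B5): 0.774142 × 0.939883 × 0.836942 = 0.608961
Parallel ([0.653378] and [0.608961]): 1 − (1 − 0.653378)(1 − 0.608961) = 0.8645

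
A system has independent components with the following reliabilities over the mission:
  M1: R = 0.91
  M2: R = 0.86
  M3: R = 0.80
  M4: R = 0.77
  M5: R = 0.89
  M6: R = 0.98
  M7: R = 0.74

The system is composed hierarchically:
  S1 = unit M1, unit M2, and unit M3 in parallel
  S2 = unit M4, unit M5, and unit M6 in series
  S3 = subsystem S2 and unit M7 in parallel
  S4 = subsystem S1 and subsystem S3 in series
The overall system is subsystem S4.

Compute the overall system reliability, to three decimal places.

Parallel (M1, M2, and M3): 1 − (1 − 0.91000)(1 − 0.86000)(1 − 0.80000) = 0.99748
Series (M4, M5, and M6): 0.77000 × 0.89000 × 0.98000 = 0.67159
Parallel ([0.67159] and M7): 1 − (1 − 0.67159)(1 − 0.74000) = 0.91461
Series ([0.99748] and [0.91461]): 0.99748 × 0.91461 = 0.912

0.912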